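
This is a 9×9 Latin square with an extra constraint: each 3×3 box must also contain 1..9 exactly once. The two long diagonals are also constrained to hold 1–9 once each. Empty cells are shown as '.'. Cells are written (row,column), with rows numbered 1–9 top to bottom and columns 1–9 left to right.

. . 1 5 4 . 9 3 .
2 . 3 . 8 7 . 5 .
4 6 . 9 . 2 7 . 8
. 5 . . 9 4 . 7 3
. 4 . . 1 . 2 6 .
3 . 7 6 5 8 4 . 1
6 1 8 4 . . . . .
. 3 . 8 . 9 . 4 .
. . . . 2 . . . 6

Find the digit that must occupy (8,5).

(1,1) = 7: row 1 has {1,3,4,5,9}; col 1 has {2,3,4,6}; box has {1,2,3,4,6}; main diagonal has {1,4,6,8} → only 7 remains.
(1,2) = 8: row 1 has {1,3,4,5,7,9}; col 2 has {1,3,4,5,6}; box has {1,2,3,4,6,7} → only 8 remains.
(1,6) = 6: row 1 has {1,3,4,5,7,8,9}; col 6 has {2,4,7,8,9}; box has {2,4,5,7,8,9} → only 6 remains.
(1,9) = 2: row 1 has {1,3,4,5,6,7,8,9}; col 9 has {1,3,6,8}; box has {3,5,7,8,9}; anti-diagonal has {1,3,4,5,6,7,8} → only 2 remains.
(2,2) = 9: row 2 has {2,3,5,7,8}; col 2 has {1,3,4,5,6,8}; box has {1,2,3,4,6,7,8}; main diagonal has {1,4,6,7,8} → only 9 remains.
(2,4) = 1: row 2 has {2,3,5,7,8,9}; col 4 has {4,5,6,8,9}; box has {2,4,5,6,7,8,9} → only 1 remains.
(2,7) = 6: row 2 has {1,2,3,5,7,8,9}; col 7 has {2,4,7,9}; box has {2,3,5,7,8,9} → only 6 remains.
(2,9) = 4: row 2 has {1,2,3,5,6,7,8,9}; col 9 has {1,2,3,6,8}; box has {2,3,5,6,7,8,9} → only 4 remains.
(3,3) = 5: row 3 has {2,4,6,7,8,9}; col 3 has {1,3,7,8}; box has {1,2,3,4,6,7,8,9}; main diagonal has {1,4,6,7,8,9} → only 5 remains.
(3,5) = 3: row 3 has {2,4,5,6,7,8,9}; col 5 has {1,2,4,5,8,9}; box has {1,2,4,5,6,7,8,9} → only 3 remains.
(3,8) = 1: row 3 has {2,3,4,5,6,7,8,9}; col 8 has {3,4,5,6,7}; box has {2,3,4,5,6,7,8,9} → only 1 remains.
(4,4) = 2: row 4 has {3,4,5,7,9}; col 4 has {1,4,5,6,8,9}; box has {1,4,5,6,8,9}; main diagonal has {1,4,5,6,7,8,9} → only 2 remains.
(4,7) = 8: row 4 has {2,3,4,5,7,9}; col 7 has {2,4,6,7,9}; box has {1,2,3,4,6,7} → only 8 remains.
(5,3) = 9: row 5 has {1,2,4,6}; col 3 has {1,3,5,7,8}; box has {3,4,5,7} → only 9 remains.
(5,6) = 3: row 5 has {1,2,4,6,9}; col 6 has {2,4,6,7,8,9}; box has {1,2,4,5,6,8,9} → only 3 remains.
(5,9) = 5: row 5 has {1,2,3,4,6,9}; col 9 has {1,2,3,4,6,8}; box has {1,2,3,4,6,7,8} → only 5 remains.
(6,2) = 2: row 6 has {1,3,4,5,6,7,8}; col 2 has {1,3,4,5,6,8,9}; box has {3,4,5,7,9} → only 2 remains.
(6,8) = 9: row 6 has {1,2,3,4,5,6,7,8}; col 8 has {1,3,4,5,6,7}; box has {1,2,3,4,5,6,7,8} → only 9 remains.
(7,5) = 7: row 7 has {1,4,6,8}; col 5 has {1,2,3,4,5,8,9}; box has {2,4,8,9} → only 7 remains.
(7,6) = 5: row 7 has {1,4,6,7,8}; col 6 has {2,3,4,6,7,8,9}; box has {2,4,7,8,9} → only 5 remains.
(7,7) = 3: row 7 has {1,4,5,6,7,8}; col 7 has {2,4,6,7,8,9}; box has {4,6}; main diagonal has {1,2,4,5,6,7,8,9} → only 3 remains.
(7,8) = 2: row 7 has {1,3,4,5,6,7,8}; col 8 has {1,3,4,5,6,7,9}; box has {3,4,6} → only 2 remains.
(7,9) = 9: row 7 has {1,2,3,4,5,6,7,8}; col 9 has {1,2,3,4,5,6,8}; box has {2,3,4,6} → only 9 remains.
(8,1) = 5: row 8 has {3,4,8,9}; col 1 has {2,3,4,6,7}; box has {1,3,6,8} → only 5 remains.
(8,3) = 2: row 8 has {3,4,5,8,9}; col 3 has {1,3,5,7,8,9}; box has {1,3,5,6,8} → only 2 remains.
(8,5) = 6: row 8 has {2,3,4,5,8,9}; col 5 has {1,2,3,4,5,7,8,9}; box has {2,4,5,7,8,9} → only 6 remains.

6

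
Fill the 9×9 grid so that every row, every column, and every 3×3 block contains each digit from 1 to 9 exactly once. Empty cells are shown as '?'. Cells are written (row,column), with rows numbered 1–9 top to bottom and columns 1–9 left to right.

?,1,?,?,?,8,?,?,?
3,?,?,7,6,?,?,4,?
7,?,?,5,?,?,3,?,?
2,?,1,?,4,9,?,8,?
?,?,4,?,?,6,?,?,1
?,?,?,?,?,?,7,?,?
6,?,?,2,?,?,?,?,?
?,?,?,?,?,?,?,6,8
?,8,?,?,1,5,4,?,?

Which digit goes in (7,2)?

4

(4,4) = 3: row 4 has {1,2,4,8,9}; col 4 has {2,5,7}; box has {4,6,9} → only 3 remains.
(5,4) = 8: row 5 has {1,4,6}; col 4 has {2,3,5,7}; box has {3,4,6,9} → only 8 remains.
(6,4) = 1: row 6 has {7}; col 4 has {2,3,5,7,8}; box has {3,4,6,8,9} → only 1 remains.
(6,6) = 2: row 6 has {1,7}; col 6 has {5,6,8,9}; box has {1,3,4,6,8,9} → only 2 remains.
(9,1) = 9: row 9 has {1,4,5,8}; col 1 has {2,3,6,7}; box has {6,8} → only 9 remains.
(9,4) = 6: row 9 has {1,4,5,8,9}; col 4 has {1,2,3,5,7,8}; box has {1,2,5} → only 6 remains.
(2,6) = 1: row 2 has {3,4,6,7}; col 6 has {2,5,6,8,9}; box has {5,6,7,8} → only 1 remains.
(3,6) = 4: row 3 has {3,5,7}; col 6 has {1,2,5,6,8,9}; box has {1,5,6,7,8} → only 4 remains.
(5,1) = 5: row 5 has {1,4,6,8}; col 1 has {2,3,6,7,9}; box has {1,2,4} → only 5 remains.
(5,5) = 7: row 5 has {1,4,5,6,8}; col 5 has {1,4,6}; box has {1,2,3,4,6,8,9} → only 7 remains.
(6,1) = 8: row 6 has {1,2,7}; col 1 has {2,3,5,6,7,9}; box has {1,2,4,5} → only 8 remains.
(6,5) = 5: row 6 has {1,2,7,8}; col 5 has {1,4,6,7}; box has {1,2,3,4,6,7,8,9} → only 5 remains.
(1,1) = 4: row 1 has {1,8}; col 1 has {2,3,5,6,7,8,9}; box has {1,3,7} → only 4 remains.
(1,4) = 9: row 1 has {1,4,8}; col 4 has {1,2,3,5,6,7,8}; box has {1,4,5,6,7,8} → only 9 remains.
(3,5) = 2: row 3 has {3,4,5,7}; col 5 has {1,4,5,6,7}; box has {1,4,5,6,7,8,9} → only 2 remains.
(8,1) = 1: row 8 has {6,8}; col 1 has {2,3,4,5,6,7,8,9}; box has {6,8,9} → only 1 remains.
(8,4) = 4: row 8 has {1,6,8}; col 4 has {1,2,3,5,6,7,8,9}; box has {1,2,5,6} → only 4 remains.
(1,5) = 3: row 1 has {1,4,8,9}; col 5 has {1,2,4,5,6,7}; box has {1,2,4,5,6,7,8,9} → only 3 remains.
(8,5) = 9: row 8 has {1,4,6,8}; col 5 has {1,2,3,4,5,6,7}; box has {1,2,4,5,6} → only 9 remains.
(7,5) = 8: row 7 has {2,6}; col 5 has {1,2,3,4,5,6,7,9}; box has {1,2,4,5,6,9} → only 8 remains.
(3,3) = 8: in row 3, 8 can only go here (every other open cell in that row sees an 8).
(3,8) = 1: in row 3, 1 can only go here (every other open cell in that row sees a 1).
(2,7) = 8: in row 2, 8 can only go here (every other open cell in that row sees an 8).
(4,2) = 7: in row 4, 7 can only go here (every other open cell in that row sees a 7).
(6,9) = 4: in row 6, 4 can only go here (every other open cell in that row sees a 4).
(7,7) = 1: in row 7, 1 can only go here (every other open cell in that row sees a 1).
(7,2) = 4: in row 7, 4 can only go here (every other open cell in that row sees a 4).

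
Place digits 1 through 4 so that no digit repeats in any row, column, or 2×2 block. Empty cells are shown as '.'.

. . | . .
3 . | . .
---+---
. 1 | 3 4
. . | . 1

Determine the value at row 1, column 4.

3

row 2, column 4 = 2 (sole candidate).
row 3, column 1 = 2 (sole candidate).
row 4, column 1 = 4 (sole candidate).
row 4, column 2 = 3 (sole candidate).
row 4, column 3 = 2 (sole candidate).
row 1, column 1 = 1 (sole candidate).
row 1, column 3 = 4 (sole candidate).
row 1, column 4 = 3: row 1 has {1,4}; col 4 has {1,2,4}; box has {2,4} → only 3 remains.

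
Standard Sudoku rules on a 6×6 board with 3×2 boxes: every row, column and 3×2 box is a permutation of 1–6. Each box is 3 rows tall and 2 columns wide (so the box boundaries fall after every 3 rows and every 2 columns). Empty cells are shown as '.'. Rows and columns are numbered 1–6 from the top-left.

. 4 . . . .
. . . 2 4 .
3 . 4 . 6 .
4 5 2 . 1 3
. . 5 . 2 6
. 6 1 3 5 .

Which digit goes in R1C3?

6

R1C5 = 3: row 1 has {4}; col 5 has {1,2,4,5,6}; box has {4,6} → only 3 remains.
R2C2 = 1: row 2 has {2,4}; col 2 has {4,5,6}; box has {3,4} → only 1 remains.
R2C6 = 5: row 2 has {1,2,4}; col 6 has {3,6}; box has {3,4,6} → only 5 remains.
R3C2 = 2: row 3 has {3,4,6}; col 2 has {1,4,5,6}; box has {1,3,4} → only 2 remains.
R3C6 = 1: row 3 has {2,3,4,6}; col 6 has {3,5,6}; box has {3,4,5,6} → only 1 remains.
R4C4 = 6: row 4 has {1,2,3,4,5}; col 4 has {2,3}; box has {1,2,3,5} → only 6 remains.
R5C1 = 1: row 5 has {2,5,6}; col 1 has {3,4}; box has {4,5,6} → only 1 remains.
R5C2 = 3: row 5 has {1,2,5,6}; col 2 has {1,2,4,5,6}; box has {1,4,5,6} → only 3 remains.
R5C4 = 4: row 5 has {1,2,3,5,6}; col 4 has {2,3,6}; box has {1,2,3,5,6} → only 4 remains.
R6C1 = 2: row 6 has {1,3,5,6}; col 1 has {1,3,4}; box has {1,3,4,5,6} → only 2 remains.
R6C6 = 4: row 6 has {1,2,3,5,6}; col 6 has {1,3,5,6}; box has {1,2,3,5,6} → only 4 remains.
R1C3 = 6: row 1 has {3,4}; col 3 has {1,2,4,5}; box has {2,4} → only 6 remains.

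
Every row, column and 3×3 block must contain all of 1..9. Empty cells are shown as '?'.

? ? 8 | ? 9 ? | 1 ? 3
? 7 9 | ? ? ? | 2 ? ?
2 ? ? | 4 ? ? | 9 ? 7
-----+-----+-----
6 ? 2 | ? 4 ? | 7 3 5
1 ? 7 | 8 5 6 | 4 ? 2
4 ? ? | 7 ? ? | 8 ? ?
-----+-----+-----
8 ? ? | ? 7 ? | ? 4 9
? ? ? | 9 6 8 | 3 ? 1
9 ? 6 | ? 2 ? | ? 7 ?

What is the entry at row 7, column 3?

row 1, column 1 = 5: row 1 has {1,3,8,9}; col 1 has {1,2,4,6,8,9}; box has {2,7,8,9} → only 5 remains.
row 1, column 8 = 6: row 1 has {1,3,5,8,9}; col 8 has {3,4,7}; box has {1,2,3,7,9} → only 6 remains.
row 2, column 1 = 3: row 2 has {2,7,9}; col 1 has {1,2,4,5,6,8,9}; box has {2,5,7,8,9} → only 3 remains.
row 3, column 3 = 1: row 3 has {2,4,7,9}; col 3 has {2,6,7,8,9}; box has {2,3,5,7,8,9} → only 1 remains.
row 4, column 4 = 1: row 4 has {2,3,4,5,6,7}; col 4 has {4,7,8,9}; box has {4,5,6,7,8} → only 1 remains.
row 4, column 6 = 9: row 4 has {1,2,3,4,5,6,7}; col 6 has {6,8}; box has {1,4,5,6,7,8} → only 9 remains.
row 5, column 8 = 9: row 5 has {1,2,4,5,6,7,8}; col 8 has {3,4,6,7}; box has {2,3,4,5,7,8} → only 9 remains.
row 6, column 5 = 3: row 6 has {4,7,8}; col 5 has {2,4,5,6,7,9}; box has {1,4,5,6,7,8,9} → only 3 remains.
row 6, column 6 = 2: row 6 has {3,4,7,8}; col 6 has {6,8,9}; box has {1,3,4,5,6,7,8,9} → only 2 remains.
row 6, column 8 = 1: row 6 has {2,3,4,7,8}; col 8 has {3,4,6,7,9}; box has {2,3,4,5,7,8,9} → only 1 remains.
row 6, column 9 = 6: row 6 has {1,2,3,4,7,8}; col 9 has {1,2,3,5,7,9}; box has {1,2,3,4,5,7,8,9} → only 6 remains.
row 8, column 1 = 7: row 8 has {1,3,6,8,9}; col 1 has {1,2,3,4,5,6,8,9}; box has {6,8,9} → only 7 remains.
row 9, column 7 = 5: row 9 has {2,6,7,9}; col 7 has {1,2,3,4,7,8,9}; box has {1,3,4,7,9} → only 5 remains.
row 9, column 9 = 8: row 9 has {2,5,6,7,9}; col 9 has {1,2,3,5,6,7,9}; box has {1,3,4,5,7,9} → only 8 remains.
row 1, column 2 = 4: row 1 has {1,3,5,6,8,9}; col 2 has {7}; box has {1,2,3,5,7,8,9} → only 4 remains.
row 1, column 4 = 2: row 1 has {1,3,4,5,6,8,9}; col 4 has {1,4,7,8,9}; box has {4,9} → only 2 remains.
row 1, column 6 = 7: row 1 has {1,2,3,4,5,6,8,9}; col 6 has {2,6,8,9}; box has {2,4,9} → only 7 remains.
row 2, column 9 = 4: row 2 has {2,3,7,9}; col 9 has {1,2,3,5,6,7,8,9}; box has {1,2,3,6,7,9} → only 4 remains.
row 3, column 2 = 6: row 3 has {1,2,4,7,9}; col 2 has {4,7}; box has {1,2,3,4,5,7,8,9} → only 6 remains.
row 3, column 5 = 8: row 3 has {1,2,4,6,7,9}; col 5 has {2,3,4,5,6,7,9}; box has {2,4,7,9} → only 8 remains.
row 3, column 8 = 5: row 3 has {1,2,4,6,7,8,9}; col 8 has {1,3,4,6,7,9}; box has {1,2,3,4,6,7,9} → only 5 remains.
row 4, column 2 = 8: row 4 has {1,2,3,4,5,6,7,9}; col 2 has {4,6,7}; box has {1,2,4,6,7} → only 8 remains.
row 5, column 2 = 3: row 5 has {1,2,4,5,6,7,8,9}; col 2 has {4,6,7,8}; box has {1,2,4,6,7,8} → only 3 remains.
row 6, column 3 = 5: row 6 has {1,2,3,4,6,7,8}; col 3 has {1,2,6,7,8,9}; box has {1,2,3,4,6,7,8} → only 5 remains.
row 7, column 3 = 3: row 7 has {4,7,8,9}; col 3 has {1,2,5,6,7,8,9}; box has {6,7,8,9} → only 3 remains.

3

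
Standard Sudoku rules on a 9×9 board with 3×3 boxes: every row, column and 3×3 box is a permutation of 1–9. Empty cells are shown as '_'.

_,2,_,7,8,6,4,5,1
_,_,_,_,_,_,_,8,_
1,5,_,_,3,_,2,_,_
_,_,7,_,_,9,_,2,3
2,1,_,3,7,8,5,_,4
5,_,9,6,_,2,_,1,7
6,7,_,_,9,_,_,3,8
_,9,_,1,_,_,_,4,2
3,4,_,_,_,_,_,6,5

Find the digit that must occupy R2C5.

R1C1 = 9 (sole candidate).
R1C3 = 3 (sole candidate).
R2C2 = 6 (sole candidate).
R2C3 = 4 (sole candidate).
R2C9 = 9 (sole candidate).
R3C3 = 8 (sole candidate).
R3C6 = 4 (sole candidate).
R3C8 = 7 (sole candidate).
R3C9 = 6 (sole candidate).
R4C2 = 8 (sole candidate).
R4C7 = 6 (sole candidate).
R5C3 = 6 (sole candidate).
R5C8 = 9 (sole candidate).
R6C2 = 3 (sole candidate).
R6C5 = 4 (sole candidate).
R6C7 = 8 (sole candidate).
R7C6 = 5 (sole candidate).
R7C7 = 1 (sole candidate).
R8C1 = 8 (sole candidate).
R8C3 = 5 (sole candidate).
R8C5 = 6 (sole candidate).
R8C7 = 7 (sole candidate).
R9C5 = 2 (sole candidate).
R9C6 = 7 (sole candidate).
R9C7 = 9 (sole candidate).
R2C1 = 7 (sole candidate).
R2C6 = 1 (sole candidate).
R2C7 = 3 (sole candidate).
R3C4 = 9 (sole candidate).
R4C1 = 4 (sole candidate).
R4C4 = 5 (sole candidate).
R4C5 = 1 (sole candidate).
R7C3 = 2 (sole candidate).
R7C4 = 4 (sole candidate).
R8C6 = 3 (sole candidate).
R9C3 = 1 (sole candidate).
R9C4 = 8 (sole candidate).
R2C4 = 2 (sole candidate).
R2C5 = 5: row 2 has {1,2,3,4,6,7,8,9}; col 5 has {1,2,3,4,6,7,8,9}; box has {1,2,3,4,6,7,8,9} → only 5 remains.

5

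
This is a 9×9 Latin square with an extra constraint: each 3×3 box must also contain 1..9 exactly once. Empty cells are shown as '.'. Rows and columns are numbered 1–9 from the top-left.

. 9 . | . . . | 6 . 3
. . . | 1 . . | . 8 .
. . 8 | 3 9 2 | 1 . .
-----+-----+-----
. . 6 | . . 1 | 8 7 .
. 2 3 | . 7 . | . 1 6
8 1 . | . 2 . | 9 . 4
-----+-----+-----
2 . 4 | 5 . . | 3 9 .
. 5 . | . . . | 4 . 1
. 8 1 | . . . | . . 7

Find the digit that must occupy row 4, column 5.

3

row 3, column 9 = 5: row 3 has {1,2,3,8,9}; col 9 has {1,3,4,6,7}; box has {1,3,6,8} → only 5 remains.
row 4, column 2 = 4: row 4 has {1,6,7,8}; col 2 has {1,2,5,8,9}; box has {1,2,3,6,8} → only 4 remains.
row 4, column 4 = 9: row 4 has {1,4,6,7,8}; col 4 has {1,3,5}; box has {1,2,7} → only 9 remains.
row 4, column 9 = 2: row 4 has {1,4,6,7,8,9}; col 9 has {1,3,4,5,6,7}; box has {1,4,6,7,8,9} → only 2 remains.
row 5, column 7 = 5: row 5 has {1,2,3,6,7}; col 7 has {1,3,4,6,8,9}; box has {1,2,4,6,7,8,9} → only 5 remains.
row 6, column 4 = 6: row 6 has {1,2,4,8,9}; col 4 has {1,3,5,9}; box has {1,2,7,9} → only 6 remains.
row 6, column 8 = 3: row 6 has {1,2,4,6,8,9}; col 8 has {1,7,8,9}; box has {1,2,4,5,6,7,8,9} → only 3 remains.
row 7, column 9 = 8: row 7 has {2,3,4,5,9}; col 9 has {1,2,3,4,5,6,7}; box has {1,3,4,7,9} → only 8 remains.
row 9, column 7 = 2: row 9 has {1,7,8}; col 7 has {1,3,4,5,6,8,9}; box has {1,3,4,7,8,9} → only 2 remains.
row 2, column 7 = 7: row 2 has {1,8}; col 7 has {1,2,3,4,5,6,8,9}; box has {1,3,5,6,8} → only 7 remains.
row 2, column 9 = 9: row 2 has {1,7,8}; col 9 has {1,2,3,4,5,6,7,8}; box has {1,3,5,6,7,8} → only 9 remains.
row 3, column 8 = 4: row 3 has {1,2,3,5,8,9}; col 8 has {1,3,7,8,9}; box has {1,3,5,6,7,8,9} → only 4 remains.
row 4, column 1 = 5: row 4 has {1,2,4,6,7,8,9}; col 1 has {2,8}; box has {1,2,3,4,6,8} → only 5 remains.
row 4, column 5 = 3: row 4 has {1,2,4,5,6,7,8,9}; col 5 has {2,7,9}; box has {1,2,6,7,9} → only 3 remains.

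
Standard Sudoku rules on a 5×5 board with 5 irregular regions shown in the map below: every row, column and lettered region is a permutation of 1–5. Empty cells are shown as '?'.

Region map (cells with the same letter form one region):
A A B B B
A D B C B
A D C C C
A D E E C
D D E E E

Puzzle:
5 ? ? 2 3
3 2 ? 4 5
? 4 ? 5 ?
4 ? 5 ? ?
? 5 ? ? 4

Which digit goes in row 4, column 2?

3

row 1, column 2 = 1: row 1 has {2,3,5}; col 2 has {2,4,5}; region has {3,4,5} → only 1 remains.
row 1, column 3 = 4: row 1 has {1,2,3,5}; col 3 has {5}; region has {2,3,5} → only 4 remains.
row 2, column 3 = 1: row 2 has {2,3,4,5}; col 3 has {4,5}; region has {2,3,4,5} → only 1 remains.
row 3, column 1 = 2: row 3 has {4,5}; col 1 has {3,4,5}; region has {1,3,4,5} → only 2 remains.
row 3, column 3 = 3: row 3 has {2,4,5}; col 3 has {1,4,5}; region has {4,5} → only 3 remains.
row 3, column 5 = 1: row 3 has {2,3,4,5}; col 5 has {3,4,5}; region has {3,4,5} → only 1 remains.
row 4, column 2 = 3: row 4 has {4,5}; col 2 has {1,2,4,5}; region has {2,4,5} → only 3 remains.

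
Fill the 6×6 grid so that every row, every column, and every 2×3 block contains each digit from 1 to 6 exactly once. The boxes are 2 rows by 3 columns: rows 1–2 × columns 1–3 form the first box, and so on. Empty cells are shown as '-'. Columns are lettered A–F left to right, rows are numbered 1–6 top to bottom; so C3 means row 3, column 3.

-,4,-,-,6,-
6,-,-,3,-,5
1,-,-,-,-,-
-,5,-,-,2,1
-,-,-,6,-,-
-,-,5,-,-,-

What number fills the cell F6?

F1 = 2 (sole candidate).
D4 = 4 (sole candidate).
D1 = 1 (sole candidate).
E2 = 4 (sole candidate).
D3 = 5 (sole candidate).
E3 = 3 (sole candidate).
F3 = 6 (sole candidate).
A4 = 3 (sole candidate).
C4 = 6 (sole candidate).
D6 = 2 (sole candidate).
E6 = 1 (sole candidate).
A1 = 5 (sole candidate).
C1 = 3 (sole candidate).
B3 = 2 (sole candidate).
C3 = 4 (sole candidate).
E5 = 5 (sole candidate).
A6 = 4 (sole candidate).
F6 = 3: row 6 has {1,2,4,5}; col 6 has {1,2,5,6}; box has {1,2,5,6} → only 3 remains.

3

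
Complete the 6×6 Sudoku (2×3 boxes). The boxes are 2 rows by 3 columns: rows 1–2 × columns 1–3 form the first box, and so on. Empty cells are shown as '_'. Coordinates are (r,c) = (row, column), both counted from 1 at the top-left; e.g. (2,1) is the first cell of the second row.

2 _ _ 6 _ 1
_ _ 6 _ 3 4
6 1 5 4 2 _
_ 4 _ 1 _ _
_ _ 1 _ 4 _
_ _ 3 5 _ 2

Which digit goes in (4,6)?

5

(1,3) = 4 (sole candidate).
(1,5) = 5 (sole candidate).
(2,2) = 5 (sole candidate).
(2,4) = 2 (sole candidate).
(3,6) = 3 (sole candidate).
(4,1) = 3 (sole candidate).
(4,3) = 2 (sole candidate).
(4,5) = 6 (sole candidate).
(4,6) = 5: row 4 has {1,2,3,4,6}; col 6 has {1,2,3,4}; box has {1,2,3,4,6} → only 5 remains.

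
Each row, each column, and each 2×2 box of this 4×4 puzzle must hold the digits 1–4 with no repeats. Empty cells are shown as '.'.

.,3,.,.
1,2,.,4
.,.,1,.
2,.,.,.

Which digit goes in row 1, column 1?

4

row 1, column 1 = 4: row 1 has {3}; col 1 has {1,2}; box has {1,2,3} → only 4 remains.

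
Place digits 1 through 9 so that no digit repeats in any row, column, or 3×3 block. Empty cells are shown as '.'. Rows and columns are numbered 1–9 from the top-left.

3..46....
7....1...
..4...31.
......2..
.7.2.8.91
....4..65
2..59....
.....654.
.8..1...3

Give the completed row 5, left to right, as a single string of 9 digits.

675238491

row 5, column 7 = 4: row 5 has {1,2,7,8,9}; col 7 has {2,3,5}; box has {1,2,5,6,9} → only 4 remains.
row 9, column 4 = 7: row 9 has {1,3,8}; col 4 has {2,4,5}; box has {1,5,6,9} → only 7 remains.
row 9, column 8 = 2: row 9 has {1,3,7,8}; col 8 has {1,4,6,9}; box has {3,4,5} → only 2 remains.
row 9, column 6 = 4: row 9 has {1,2,3,7,8}; col 6 has {1,6,8}; box has {1,5,6,7,9} → only 4 remains.
row 7, column 6 = 3: row 7 has {2,5,9}; col 6 has {1,4,6,8}; box has {1,4,5,6,7,9} → only 3 remains.
row 8, column 4 = 8: row 8 has {4,5,6}; col 4 has {2,4,5,7}; box has {1,3,4,5,6,7,9} → only 8 remains.
row 8, column 5 = 2: row 8 has {4,5,6,8}; col 5 has {1,4,6,9}; box has {1,3,4,5,6,7,8,9} → only 2 remains.
row 3, column 4 = 9: row 3 has {1,3,4}; col 4 has {2,4,5,7,8}; box has {1,4,6} → only 9 remains.
row 2, column 4 = 3: row 2 has {1,7}; col 4 has {2,4,5,7,8,9}; box has {1,4,6,9} → only 3 remains.
row 6, column 4 = 1: row 6 has {4,5,6}; col 4 has {2,3,4,5,7,8,9}; box has {2,4,8} → only 1 remains.
row 4, column 4 = 6: row 4 has {2}; col 4 has {1,2,3,4,5,7,8,9}; box has {1,2,4,8} → only 6 remains.
row 2, column 9 = 4: in row 2, 4 can only go here (every other open cell in that row sees a 4).
row 7, column 2 = 4: in row 7, 4 can only go here (every other open cell in that row sees a 4).
row 4, column 1 = 4: in row 4, 4 can only go here (every other open cell in that row sees a 4).
row 8, column 1 = 1: in column 1, 1 can only go here (every other open cell in that column sees a 1).
row 7, column 7 = 1: in row 7, 1 can only go here (every other open cell in that row sees a 1).
row 4, column 8 = 3: in column 8, 3 can only go here (every other open cell in that column sees a 3).
row 5, column 5 = 3: in column 5, 3 can only go here (every other open cell in that column sees a 3).
Singles propagation stalls before every target cell is settled. Branch on row 2, column 5 (candidates {5,8}).
  Try row 2, column 5 = 5: this forces row 2, column 8=8, row 4, column 5=7, row 4, column 9=8; then row 7 has no cell left for 8 — contradiction.
So row 2, column 5 = 8.
row 2, column 8 = 5 (sole candidate).
Singles propagation stalls before every target cell is settled. Branch on row 1, column 8 (candidates {7,8}).
  Try row 1, column 8 = 7: this forces row 7, column 8=8, row 6, column 7=7, row 4, column 9=8, row 6, column 6=9, row 6, column 1=8; then row 3 has no cell left for 8 — contradiction.
So row 1, column 8 = 8.
row 7, column 8 = 7 (sole candidate).
row 8, column 9 = 9 (sole candidate).
row 9, column 7 = 6 (sole candidate).
row 2, column 7 = 9 (sole candidate).
row 7, column 3 = 6 (sole candidate).
row 7, column 9 = 8 (sole candidate).
row 8, column 2 = 3 (sole candidate).
row 8, column 3 = 7 (sole candidate).
row 1, column 7 = 7 (sole candidate).
row 1, column 9 = 2 (sole candidate).
row 2, column 3 = 2 (sole candidate).
row 3, column 9 = 6 (sole candidate).
row 4, column 9 = 7 (sole candidate).
row 5, column 3 = 5: row 5 has {1,2,3,4,7,8,9}; col 3 has {2,4,6,7}; box has {4,7} → only 5 remains.
row 6, column 7 = 8 (sole candidate).
row 9, column 3 = 9 (sole candidate).
row 1, column 3 = 1 (sole candidate).
row 1, column 6 = 5 (sole candidate).
row 2, column 2 = 6 (sole candidate).
row 3, column 2 = 5 (sole candidate).
row 3, column 5 = 7 (sole candidate).
row 3, column 6 = 2 (sole candidate).
row 4, column 3 = 8 (sole candidate).
row 4, column 5 = 5 (sole candidate).
row 4, column 6 = 9 (sole candidate).
row 5, column 1 = 6: row 5 has {1,2,3,4,5,7,8,9}; col 1 has {1,2,3,4,7}; box has {4,5,7,8} → only 6 remains.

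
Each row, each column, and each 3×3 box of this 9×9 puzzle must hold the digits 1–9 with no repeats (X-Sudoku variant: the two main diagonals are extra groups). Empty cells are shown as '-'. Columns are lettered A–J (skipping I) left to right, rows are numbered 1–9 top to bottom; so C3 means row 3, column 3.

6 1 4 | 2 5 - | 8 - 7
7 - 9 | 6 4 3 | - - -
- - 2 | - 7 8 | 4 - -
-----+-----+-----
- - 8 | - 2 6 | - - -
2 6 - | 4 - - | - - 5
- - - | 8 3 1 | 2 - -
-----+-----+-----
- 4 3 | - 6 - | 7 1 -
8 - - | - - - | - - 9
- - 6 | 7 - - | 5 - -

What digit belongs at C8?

7

F1 = 9: row 1 has {1,2,4,5,6,7,8}; col 6 has {1,3,6,8}; box has {2,3,4,5,6,7,8} → only 9 remains.
H1 = 3: row 1 has {1,2,4,5,6,7,8,9}; col 8 has {1}; box has {4,7,8} → only 3 remains.
G2 = 1: row 2 has {3,4,6,7,9}; col 7 has {2,4,5,7,8}; box has {3,4,7,8} → only 1 remains.
J2 = 2: row 2 has {1,3,4,6,7,9}; col 9 has {5,7,9}; box has {1,3,4,7,8} → only 2 remains.
D3 = 1: row 3 has {2,4,7,8}; col 4 has {2,4,6,7,8}; box has {2,3,4,5,6,7,8,9} → only 1 remains.
J3 = 6: row 3 has {1,2,4,7,8}; col 9 has {2,5,7,9}; box has {1,2,3,4,7,8} → only 6 remains.
E5 = 9: row 5 has {2,4,5,6}; col 5 has {2,3,4,5,6,7}; box has {1,2,3,4,6,8}; main diagonal has {1,2,6,7}; anti-diagonal has {3,4,6,7,8} → only 9 remains.
F5 = 7: row 5 has {2,4,5,6,9}; col 6 has {1,3,6,8,9}; box has {1,2,3,4,6,8,9} → only 7 remains.
G5 = 3: row 5 has {2,4,5,6,7,9}; col 7 has {1,2,4,5,7,8}; box has {2,5} → only 3 remains.
H5 = 8: row 5 has {2,3,4,5,6,7,9}; col 8 has {1,3}; box has {2,3,5} → only 8 remains.
J6 = 4: row 6 has {1,2,3,8}; col 9 has {2,5,6,7,9}; box has {2,3,5,8} → only 4 remains.
J7 = 8: row 7 has {1,3,4,6,7}; col 9 has {2,4,5,6,7,9}; box has {1,5,7,9} → only 8 remains.
E8 = 1: row 8 has {8,9}; col 5 has {2,3,4,5,6,7,9}; box has {6,7} → only 1 remains.
G8 = 6: row 8 has {1,8,9}; col 7 has {1,2,3,4,5,7,8}; box has {1,5,7,8,9} → only 6 remains.
H8 = 4: row 8 has {1,6,8,9}; col 8 has {1,3,8}; box has {1,5,6,7,8,9}; main diagonal has {1,2,6,7,9} → only 4 remains.
A9 = 1: row 9 has {5,6,7}; col 1 has {2,6,7,8}; box has {3,4,6,8}; anti-diagonal has {3,4,6,7,8,9} → only 1 remains.
E9 = 8: row 9 has {1,5,6,7}; col 5 has {1,2,3,4,5,6,7,9}; box has {1,6,7} → only 8 remains.
H9 = 2: row 9 has {1,5,6,7,8}; col 8 has {1,3,4,8}; box has {1,4,5,6,7,8,9} → only 2 remains.
J9 = 3: row 9 has {1,2,5,6,7,8}; col 9 has {2,4,5,6,7,8,9}; box has {1,2,4,5,6,7,8,9}; main diagonal has {1,2,4,6,7,9} → only 3 remains.
H2 = 5: row 2 has {1,2,3,4,6,7,9}; col 8 has {1,2,3,4,8}; box has {1,2,3,4,6,7,8}; anti-diagonal has {1,3,4,6,7,8,9} → only 5 remains.
H3 = 9: row 3 has {1,2,4,6,7,8}; col 8 has {1,2,3,4,5,8}; box has {1,2,3,4,5,6,7,8} → only 9 remains.
D4 = 5: row 4 has {2,6,8}; col 4 has {1,2,4,6,7,8}; box has {1,2,3,4,6,7,8,9}; main diagonal has {1,2,3,4,6,7,9} → only 5 remains.
G4 = 9: row 4 has {2,5,6,8}; col 7 has {1,2,3,4,5,6,7,8}; box has {2,3,4,5,8} → only 9 remains.
H4 = 7: row 4 has {2,5,6,8,9}; col 8 has {1,2,3,4,5,8,9}; box has {2,3,4,5,8,9} → only 7 remains.
J4 = 1: row 4 has {2,5,6,7,8,9}; col 9 has {2,3,4,5,6,7,8,9}; box has {2,3,4,5,7,8,9} → only 1 remains.
C5 = 1: row 5 has {2,3,4,5,6,7,8,9}; col 3 has {2,3,4,6,8,9}; box has {2,6,8} → only 1 remains.
H6 = 6: row 6 has {1,2,3,4,8}; col 8 has {1,2,3,4,5,7,8,9}; box has {1,2,3,4,5,7,8,9} → only 6 remains.
D7 = 9: row 7 has {1,3,4,6,7,8}; col 4 has {1,2,4,5,6,7,8}; box has {1,6,7,8} → only 9 remains.
B8 = 2: row 8 has {1,4,6,8,9}; col 2 has {1,4,6}; box has {1,3,4,6,8}; anti-diagonal has {1,3,4,5,6,7,8,9} → only 2 remains.
D8 = 3: row 8 has {1,2,4,6,8,9}; col 4 has {1,2,4,5,6,7,8,9}; box has {1,6,7,8,9} → only 3 remains.
F8 = 5: row 8 has {1,2,3,4,6,8,9}; col 6 has {1,3,6,7,8,9}; box has {1,3,6,7,8,9} → only 5 remains.
B9 = 9: row 9 has {1,2,3,5,6,7,8}; col 2 has {1,2,4,6}; box has {1,2,3,4,6,8} → only 9 remains.
F9 = 4: row 9 has {1,2,3,5,6,7,8,9}; col 6 has {1,3,5,6,7,8,9}; box has {1,3,5,6,7,8,9} → only 4 remains.
B2 = 8: row 2 has {1,2,3,4,5,6,7,9}; col 2 has {1,2,4,6,9}; box has {1,2,4,6,7,9}; main diagonal has {1,2,3,4,5,6,7,9} → only 8 remains.
B4 = 3: row 4 has {1,2,5,6,7,8,9}; col 2 has {1,2,4,6,8,9}; box has {1,2,6,8} → only 3 remains.
A7 = 5: row 7 has {1,3,4,6,7,8,9}; col 1 has {1,2,6,7,8}; box has {1,2,3,4,6,8,9} → only 5 remains.
F7 = 2: row 7 has {1,3,4,5,6,7,8,9}; col 6 has {1,3,4,5,6,7,8,9}; box has {1,3,4,5,6,7,8,9} → only 2 remains.
C8 = 7: row 8 has {1,2,3,4,5,6,8,9}; col 3 has {1,2,3,4,6,8,9}; box has {1,2,3,4,5,6,8,9} → only 7 remains.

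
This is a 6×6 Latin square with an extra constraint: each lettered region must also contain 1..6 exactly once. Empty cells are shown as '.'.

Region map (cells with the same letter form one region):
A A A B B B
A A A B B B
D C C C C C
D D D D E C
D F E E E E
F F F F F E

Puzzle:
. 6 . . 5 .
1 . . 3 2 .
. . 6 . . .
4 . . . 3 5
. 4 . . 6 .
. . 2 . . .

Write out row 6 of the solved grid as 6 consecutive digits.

r2c2 = 5: row 2 has {1,2,3}; col 2 has {4,6}; region has {1,6} → only 5 remains.
r2c3 = 4: row 2 has {1,2,3,5}; col 3 has {2,6}; region has {1,5,6} → only 4 remains.
r2c6 = 6: row 2 has {1,2,3,4,5}; col 6 has {5}; region has {2,3,5} → only 6 remains.
r4c3 = 1: row 4 has {3,4,5}; col 3 has {2,4,6}; region has {4} → only 1 remains.
r5c3 = 5: row 5 has {4,6}; col 3 has {1,2,4,6}; region has {3,6} → only 5 remains.
r6c5 = 1: row 6 has {2}; col 5 has {2,3,5,6}; region has {2,4} → only 1 remains.
r6c6 = 4: row 6 has {1,2}; col 6 has {5,6}; region has {3,5,6} → only 4 remains.
r1c3 = 3: row 1 has {5,6}; col 3 has {1,2,4,5,6}; region has {1,4,5,6} → only 3 remains.
r1c6 = 1: row 1 has {3,5,6}; col 6 has {4,5,6}; region has {2,3,5,6} → only 1 remains.
r3c5 = 4: row 3 has {6}; col 5 has {1,2,3,5,6}; region has {5,6} → only 4 remains.
r4c2 = 2: row 4 has {1,3,4,5}; col 2 has {4,5,6}; region has {1,4} → only 2 remains.
r4c4 = 6: row 4 has {1,2,3,4,5}; col 4 has {3}; region has {1,2,4} → only 6 remains.
r5c1 = 3: row 5 has {4,5,6}; col 1 has {1,4}; region has {1,2,4,6} → only 3 remains.
r5c6 = 2: row 5 has {3,4,5,6}; col 6 has {1,4,5,6}; region has {3,4,5,6} → only 2 remains.
r6c2 = 3: row 6 has {1,2,4}; col 2 has {2,4,5,6}; region has {1,2,4} → only 3 remains.
r6c4 = 5: row 6 has {1,2,3,4}; col 4 has {3,6}; region has {1,2,3,4} → only 5 remains.
r1c1 = 2: row 1 has {1,3,5,6}; col 1 has {1,3,4}; region has {1,3,4,5,6} → only 2 remains.
r1c4 = 4: row 1 has {1,2,3,5,6}; col 4 has {3,5,6}; region has {1,2,3,5,6} → only 4 remains.
r3c1 = 5: row 3 has {4,6}; col 1 has {1,2,3,4}; region has {1,2,3,4,6} → only 5 remains.
r3c2 = 1: row 3 has {4,5,6}; col 2 has {2,3,4,5,6}; region has {4,5,6} → only 1 remains.
r3c4 = 2: row 3 has {1,4,5,6}; col 4 has {3,4,5,6}; region has {1,4,5,6} → only 2 remains.
r3c6 = 3: row 3 has {1,2,4,5,6}; col 6 has {1,2,4,5,6}; region has {1,2,4,5,6} → only 3 remains.
r5c4 = 1: row 5 has {2,3,4,5,6}; col 4 has {2,3,4,5,6}; region has {2,3,4,5,6} → only 1 remains.
r6c1 = 6: row 6 has {1,2,3,4,5}; col 1 has {1,2,3,4,5}; region has {1,2,3,4,5} → only 6 remains.

632514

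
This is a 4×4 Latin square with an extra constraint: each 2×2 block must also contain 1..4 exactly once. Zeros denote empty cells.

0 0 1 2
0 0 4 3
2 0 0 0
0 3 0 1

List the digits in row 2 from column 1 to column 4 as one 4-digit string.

R1C2 = 4: row 1 has {1,2}; col 2 has {3}; box has {} → only 4 remains.
R2C1 = 1: row 2 has {3,4}; col 1 has {2}; box has {4} → only 1 remains.
R2C2 = 2: row 2 has {1,3,4}; col 2 has {3,4}; box has {1,4} → only 2 remains.

1243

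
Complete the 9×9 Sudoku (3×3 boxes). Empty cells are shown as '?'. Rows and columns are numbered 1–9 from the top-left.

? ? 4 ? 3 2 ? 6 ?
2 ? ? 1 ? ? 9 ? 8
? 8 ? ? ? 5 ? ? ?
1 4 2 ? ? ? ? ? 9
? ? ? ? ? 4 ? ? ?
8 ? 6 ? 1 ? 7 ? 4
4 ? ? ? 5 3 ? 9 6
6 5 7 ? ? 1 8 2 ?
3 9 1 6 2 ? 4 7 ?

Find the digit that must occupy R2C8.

R6C2 = 3 (sole candidate).
R6C6 = 9 (sole candidate).
R6C8 = 5 (sole candidate).
R7C2 = 2 (sole candidate).
R7C3 = 8 (sole candidate).
R7C4 = 7 (sole candidate).
R7C7 = 1 (sole candidate).
R8C9 = 3 (sole candidate).
R9C6 = 8 (sole candidate).
R9C9 = 5 (sole candidate).
R1C7 = 5 (sole candidate).
R5C2 = 7 (sole candidate).
R6C4 = 2 (sole candidate).
R1C2 = 1 (sole candidate).
R1C9 = 7 (sole candidate).
R2C2 = 6 (sole candidate).
R2C6 = 7 (sole candidate).
R4C6 = 6 (sole candidate).
R4C7 = 3 (sole candidate).
R4C8 = 8 (sole candidate).
R5C5 = 8 (sole candidate).
R5C8 = 1 (sole candidate).
R5C9 = 2 (sole candidate).
R1C1 = 9 (sole candidate).
R1C4 = 8 (sole candidate).
R2C5 = 4 (sole candidate).
R2C8 = 3: row 2 has {1,2,4,6,7,8,9}; col 8 has {1,2,5,6,7,8,9}; box has {5,6,7,8,9} → only 3 remains.

3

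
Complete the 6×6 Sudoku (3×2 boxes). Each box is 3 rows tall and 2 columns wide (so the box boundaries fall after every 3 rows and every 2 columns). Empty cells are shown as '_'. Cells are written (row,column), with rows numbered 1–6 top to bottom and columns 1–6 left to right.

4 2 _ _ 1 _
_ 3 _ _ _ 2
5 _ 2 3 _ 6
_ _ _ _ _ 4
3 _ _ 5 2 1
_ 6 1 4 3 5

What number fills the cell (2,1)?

6

(1,4) = 6: row 1 has {1,2,4}; col 4 has {3,4,5}; box has {2,3} → only 6 remains.
(1,6) = 3: row 1 has {1,2,4,6}; col 6 has {1,2,4,5,6}; box has {1,2,6} → only 3 remains.
(2,4) = 1: row 2 has {2,3}; col 4 has {3,4,5,6}; box has {2,3,6} → only 1 remains.
(3,2) = 1: row 3 has {2,3,5,6}; col 2 has {2,3,6}; box has {2,3,4,5} → only 1 remains.
(3,5) = 4: row 3 has {1,2,3,5,6}; col 5 has {1,2,3}; box has {1,2,3,6} → only 4 remains.
(4,2) = 5: row 4 has {4}; col 2 has {1,2,3,6}; box has {3,6} → only 5 remains.
(4,4) = 2: row 4 has {4,5}; col 4 has {1,3,4,5,6}; box has {1,4,5} → only 2 remains.
(4,5) = 6: row 4 has {2,4,5}; col 5 has {1,2,3,4}; box has {1,2,3,4,5} → only 6 remains.
(5,2) = 4: row 5 has {1,2,3,5}; col 2 has {1,2,3,5,6}; box has {3,5,6} → only 4 remains.
(5,3) = 6: row 5 has {1,2,3,4,5}; col 3 has {1,2}; box has {1,2,4,5} → only 6 remains.
(6,1) = 2: row 6 has {1,3,4,5,6}; col 1 has {3,4,5}; box has {3,4,5,6} → only 2 remains.
(1,3) = 5: row 1 has {1,2,3,4,6}; col 3 has {1,2,6}; box has {1,2,3,6} → only 5 remains.
(2,1) = 6: row 2 has {1,2,3}; col 1 has {2,3,4,5}; box has {1,2,3,4,5} → only 6 remains.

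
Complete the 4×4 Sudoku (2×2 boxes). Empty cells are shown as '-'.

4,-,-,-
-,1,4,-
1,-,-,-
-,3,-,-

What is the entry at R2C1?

3

R1C2 = 2 (sole candidate).
R2C1 = 3: row 2 has {1,4}; col 1 has {1,4}; box has {1,2,4} → only 3 remains.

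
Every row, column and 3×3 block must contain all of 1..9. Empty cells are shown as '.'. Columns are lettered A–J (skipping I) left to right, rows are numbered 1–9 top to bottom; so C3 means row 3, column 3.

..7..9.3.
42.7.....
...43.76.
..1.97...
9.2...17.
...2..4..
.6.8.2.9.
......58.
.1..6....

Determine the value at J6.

H6 = 5: row 6 has {2,4}; col 8 has {3,6,7,8,9}; box has {1,4,7} → only 5 remains.
G7 = 3: row 7 has {2,6,8,9}; col 7 has {1,4,5,7}; box has {5,8,9} → only 3 remains.
G9 = 2: row 9 has {1,6}; col 7 has {1,3,4,5,7}; box has {3,5,8,9} → only 2 remains.
H9 = 4: row 9 has {1,2,6}; col 8 has {3,5,6,7,8,9}; box has {2,3,5,8,9} → only 4 remains.
J9 = 7: row 9 has {1,2,4,6}; col 9 has {}; box has {2,3,4,5,8,9} → only 7 remains.
G1 = 8: row 1 has {3,7,9}; col 7 has {1,2,3,4,5,7}; box has {3,6,7} → only 8 remains.
G2 = 9: row 2 has {2,4,7}; col 7 has {1,2,3,4,5,7,8}; box has {3,6,7,8} → only 9 remains.
H2 = 1: row 2 has {2,4,7,9}; col 8 has {3,4,5,6,7,8,9}; box has {3,6,7,8,9} → only 1 remains.
J2 = 5: row 2 has {1,2,4,7,9}; col 9 has {7}; box has {1,3,6,7,8,9} → only 5 remains.
J3 = 2: row 3 has {3,4,6,7}; col 9 has {5,7}; box has {1,3,5,6,7,8,9} → only 2 remains.
G4 = 6: row 4 has {1,7,9}; col 7 has {1,2,3,4,5,7,8,9}; box has {1,4,5,7} → only 6 remains.
H4 = 2: row 4 has {1,6,7,9}; col 8 has {1,3,4,5,6,7,8,9}; box has {1,4,5,6,7} → only 2 remains.
J7 = 1: row 7 has {2,3,6,8,9}; col 9 has {2,5,7}; box has {2,3,4,5,7,8,9} → only 1 remains.
J8 = 6: row 8 has {5,8}; col 9 has {1,2,5,7}; box has {1,2,3,4,5,7,8,9} → only 6 remains.
B1 = 5: row 1 has {3,7,8,9}; col 2 has {1,2,6}; box has {2,4,7} → only 5 remains.
J1 = 4: row 1 has {3,5,7,8,9}; col 9 has {1,2,5,6,7}; box has {1,2,3,5,6,7,8,9} → only 4 remains.
E2 = 8: row 2 has {1,2,4,5,7,9}; col 5 has {3,6,9}; box has {3,4,7,9} → only 8 remains.
F2 = 6: row 2 has {1,2,4,5,7,8,9}; col 6 has {2,7,9}; box has {3,4,7,8,9} → only 6 remains.
E6 = 1: row 6 has {2,4,5}; col 5 has {3,6,8,9}; box has {2,7,9} → only 1 remains.
D1 = 1: row 1 has {3,4,5,7,8,9}; col 4 has {2,4,7,8}; box has {3,4,6,7,8,9} → only 1 remains.
E1 = 2: row 1 has {1,3,4,5,7,8,9}; col 5 has {1,3,6,8,9}; box has {1,3,4,6,7,8,9} → only 2 remains.
C2 = 3: row 2 has {1,2,4,5,6,7,8,9}; col 3 has {1,2,7}; box has {2,4,5,7} → only 3 remains.
F3 = 5: row 3 has {2,3,4,6,7}; col 6 has {2,6,7,9}; box has {1,2,3,4,6,7,8,9} → only 5 remains.
F9 = 3: row 9 has {1,2,4,6,7}; col 6 has {2,5,6,7,9}; box has {2,6,8} → only 3 remains.
A1 = 6: row 1 has {1,2,3,4,5,7,8,9}; col 1 has {4,9}; box has {2,3,4,5,7} → only 6 remains.
F6 = 8: row 6 has {1,2,4,5}; col 6 has {2,3,5,6,7,9}; box has {1,2,7,9} → only 8 remains.
D8 = 9: row 8 has {5,6,8}; col 4 has {1,2,4,7,8}; box has {2,3,6,8} → only 9 remains.
D9 = 5: row 9 has {1,2,3,4,6,7}; col 4 has {1,2,4,7,8,9}; box has {2,3,6,8,9} → only 5 remains.
D4 = 3: row 4 has {1,2,6,7,9}; col 4 has {1,2,4,5,7,8,9}; box has {1,2,7,8,9} → only 3 remains.
J4 = 8: row 4 has {1,2,3,6,7,9}; col 9 has {1,2,4,5,6,7}; box has {1,2,4,5,6,7} → only 8 remains.
D5 = 6: row 5 has {1,2,7,9}; col 4 has {1,2,3,4,5,7,8,9}; box has {1,2,3,7,8,9} → only 6 remains.
F5 = 4: row 5 has {1,2,6,7,9}; col 6 has {2,3,5,6,7,8,9}; box has {1,2,3,6,7,8,9} → only 4 remains.
J5 = 3: row 5 has {1,2,4,6,7,9}; col 9 has {1,2,4,5,6,7,8}; box has {1,2,4,5,6,7,8} → only 3 remains.
C6 = 6: row 6 has {1,2,4,5,8}; col 3 has {1,2,3,7}; box has {1,2,9} → only 6 remains.
J6 = 9: row 6 has {1,2,4,5,6,8}; col 9 has {1,2,3,4,5,6,7,8}; box has {1,2,3,4,5,6,7,8} → only 9 remains.

9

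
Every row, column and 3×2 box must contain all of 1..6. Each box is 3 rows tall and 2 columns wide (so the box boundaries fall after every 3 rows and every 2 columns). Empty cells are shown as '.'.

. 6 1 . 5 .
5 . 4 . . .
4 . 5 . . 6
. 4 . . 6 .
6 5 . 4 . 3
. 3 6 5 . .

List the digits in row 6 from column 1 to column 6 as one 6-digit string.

r5c3 = 2: row 5 has {3,4,5,6}; col 3 has {1,4,5,6}; box has {4,5,6} → only 2 remains.
r5c5 = 1: row 5 has {2,3,4,5,6}; col 5 has {5,6}; box has {3,6} → only 1 remains.
r4c3 = 3: row 4 has {4,6}; col 3 has {1,2,4,5,6}; box has {2,4,5,6} → only 3 remains.
r4c4 = 1: row 4 has {3,4,6}; col 4 has {4,5}; box has {2,3,4,5,6} → only 1 remains.
r4c1 = 2: row 4 has {1,3,4,6}; col 1 has {4,5,6}; box has {3,4,5,6} → only 2 remains.
r4c6 = 5: row 4 has {1,2,3,4,6}; col 6 has {3,6}; box has {1,3,6} → only 5 remains.
r6c1 = 1: row 6 has {3,5,6}; col 1 has {2,4,5,6}; box has {2,3,4,5,6} → only 1 remains.
r1c1 = 3: row 1 has {1,5,6}; col 1 has {1,2,4,5,6}; box has {4,5,6} → only 3 remains.
r1c4 = 2: row 1 has {1,3,5,6}; col 4 has {1,4,5}; box has {1,4,5} → only 2 remains.
r1c6 = 4: row 1 has {1,2,3,5,6}; col 6 has {3,5,6}; box has {5,6} → only 4 remains.
r3c4 = 3: row 3 has {4,5,6}; col 4 has {1,2,4,5}; box has {1,2,4,5} → only 3 remains.
r3c5 = 2: row 3 has {3,4,5,6}; col 5 has {1,5,6}; box has {4,5,6} → only 2 remains.
r6c5 = 4: row 6 has {1,3,5,6}; col 5 has {1,2,5,6}; box has {1,3,5,6} → only 4 remains.
r6c6 = 2: row 6 has {1,3,4,5,6}; col 6 has {3,4,5,6}; box has {1,3,4,5,6} → only 2 remains.

136542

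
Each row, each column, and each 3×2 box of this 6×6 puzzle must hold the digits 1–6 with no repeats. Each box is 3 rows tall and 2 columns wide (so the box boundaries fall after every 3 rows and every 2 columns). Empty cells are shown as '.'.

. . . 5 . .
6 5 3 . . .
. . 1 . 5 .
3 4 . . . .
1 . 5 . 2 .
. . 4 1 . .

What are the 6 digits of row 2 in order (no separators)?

653241

R5C2 = 6 (sole candidate).
R5C4 = 3 (sole candidate).
R5C6 = 4 (sole candidate).
R6C2 = 2 (sole candidate).
R3C2 = 3 (sole candidate).
R6C1 = 5 (sole candidate).
R1C2 = 1 (sole candidate).
R4C6 = 5 (hidden single in row 4).
R4C5 = 1 (hidden single in row 4).
R2C5 = 4: row 2 has {3,5,6}; col 5 has {1,2,5}; box has {5} → only 4 remains.
R2C4 = 2: row 2 has {3,4,5,6}; col 4 has {1,3,5}; box has {1,3,5} → only 2 remains.
R2C6 = 1: row 2 has {2,3,4,5,6}; col 6 has {4,5}; box has {4,5} → only 1 remains.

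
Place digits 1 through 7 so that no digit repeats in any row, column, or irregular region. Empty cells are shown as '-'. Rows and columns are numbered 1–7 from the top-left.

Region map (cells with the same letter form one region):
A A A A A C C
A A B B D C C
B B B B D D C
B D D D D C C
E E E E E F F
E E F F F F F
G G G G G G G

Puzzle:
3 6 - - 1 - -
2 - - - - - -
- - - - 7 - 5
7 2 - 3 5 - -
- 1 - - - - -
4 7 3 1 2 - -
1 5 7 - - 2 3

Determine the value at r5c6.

7

r2c2 = 4: row 2 has {2}; col 2 has {1,2,5,6,7}; region has {1,2,3,6} → only 4 remains.
r2c5 = 6: row 2 has {2,4}; col 5 has {1,2,5,7}; region has {2,3,5,7} → only 6 remains.
r3c1 = 6: row 3 has {5,7}; col 1 has {1,2,3,4,7}; region has {7} → only 6 remains.
r3c2 = 3: row 3 has {5,6,7}; col 2 has {1,2,4,5,6,7}; region has {6,7} → only 3 remains.
r5c1 = 5: row 5 has {1}; col 1 has {1,2,3,4,6,7}; region has {1,4,7} → only 5 remains.
r5c5 = 3: row 5 has {1,5}; col 5 has {1,2,5,6,7}; region has {1,4,5,7} → only 3 remains.
r6c7 = 6: row 6 has {1,2,3,4,7}; col 7 has {3,5}; region has {1,2,3} → only 6 remains.
r7c5 = 4: row 7 has {1,2,3,5,7}; col 5 has {1,2,3,5,6,7}; region has {1,2,3,5,7} → only 4 remains.
r1c3 = 5: row 1 has {1,3,6}; col 3 has {3,7}; region has {1,2,3,4,6} → only 5 remains.
r1c4 = 7: row 1 has {1,3,5,6}; col 4 has {1,3}; region has {1,2,3,4,5,6} → only 7 remains.
r1c6 = 4: row 1 has {1,3,5,6,7}; col 6 has {2}; region has {5} → only 4 remains.
r1c7 = 2: row 1 has {1,3,4,5,6,7}; col 7 has {3,5,6}; region has {4,5} → only 2 remains.
r2c3 = 1: row 2 has {2,4,6}; col 3 has {3,5,7}; region has {3,6,7} → only 1 remains.
r2c4 = 5: row 2 has {1,2,4,6}; col 4 has {1,3,7}; region has {1,3,6,7} → only 5 remains.
r2c7 = 7: row 2 has {1,2,4,5,6}; col 7 has {2,3,5,6}; region has {2,4,5} → only 7 remains.
r3c6 = 1: row 3 has {3,5,6,7}; col 6 has {2,4}; region has {2,3,5,6,7} → only 1 remains.
r4c3 = 4: row 4 has {2,3,5,7}; col 3 has {1,3,5,7}; region has {1,2,3,5,6,7} → only 4 remains.
r4c6 = 6: row 4 has {2,3,4,5,7}; col 6 has {1,2,4}; region has {2,4,5,7} → only 6 remains.
r4c7 = 1: row 4 has {2,3,4,5,6,7}; col 7 has {2,3,5,6,7}; region has {2,4,5,6,7} → only 1 remains.
r5c6 = 7: row 5 has {1,3,5}; col 6 has {1,2,4,6}; region has {1,2,3,6} → only 7 remains.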